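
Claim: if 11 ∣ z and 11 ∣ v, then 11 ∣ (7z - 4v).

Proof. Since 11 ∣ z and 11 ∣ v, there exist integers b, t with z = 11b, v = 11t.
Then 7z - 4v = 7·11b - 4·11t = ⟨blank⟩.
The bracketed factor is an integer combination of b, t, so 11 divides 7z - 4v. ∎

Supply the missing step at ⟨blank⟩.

Pull the common 11 out of every term: 7·11b - 4·11t = 11(7b - 4t).
7b - 4t is an integer, which exhibits the divisibility.

11(7b - 4t)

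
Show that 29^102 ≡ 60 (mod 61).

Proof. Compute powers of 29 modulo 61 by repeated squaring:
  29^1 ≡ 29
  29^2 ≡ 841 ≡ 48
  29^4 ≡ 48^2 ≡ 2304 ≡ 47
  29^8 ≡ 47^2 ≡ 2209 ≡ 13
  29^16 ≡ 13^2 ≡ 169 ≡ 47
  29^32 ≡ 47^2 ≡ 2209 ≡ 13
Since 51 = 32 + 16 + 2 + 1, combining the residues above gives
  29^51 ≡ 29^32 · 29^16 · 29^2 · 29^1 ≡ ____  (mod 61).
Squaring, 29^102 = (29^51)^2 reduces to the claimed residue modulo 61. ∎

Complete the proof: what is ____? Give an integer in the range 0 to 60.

29^32 · 29^16 · 29^2 · 29^1 ≡ 13 · 47 · 48 · 29 = 850512.
850512 mod 61 = 50, so 29^51 ≡ 50 (mod 61).

50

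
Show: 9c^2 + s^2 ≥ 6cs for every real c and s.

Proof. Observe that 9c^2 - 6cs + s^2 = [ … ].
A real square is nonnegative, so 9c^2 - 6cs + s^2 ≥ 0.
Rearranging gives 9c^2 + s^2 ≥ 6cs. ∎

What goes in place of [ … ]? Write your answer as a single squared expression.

The leading and trailing coefficients are 3^2 and 1^2, and 6 = 2·3·1, so the trinomial is (3c - s)^2.
Hence 9c^2 - 6cs + s^2 ≥ 0.

(3c - s)^2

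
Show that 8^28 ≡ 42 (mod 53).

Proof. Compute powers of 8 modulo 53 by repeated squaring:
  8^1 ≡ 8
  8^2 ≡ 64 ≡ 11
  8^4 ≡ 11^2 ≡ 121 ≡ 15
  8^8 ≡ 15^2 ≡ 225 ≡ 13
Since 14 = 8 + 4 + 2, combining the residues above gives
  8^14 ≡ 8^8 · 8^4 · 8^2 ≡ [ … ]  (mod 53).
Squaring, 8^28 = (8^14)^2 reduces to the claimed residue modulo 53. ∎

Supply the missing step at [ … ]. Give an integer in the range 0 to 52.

25

Multiply the listed residues: 13 · 15 · 11 = 195 → 2145.
Reducing modulo 53: 2145 = 40·53 + 25, so 8^14 ≡ 25.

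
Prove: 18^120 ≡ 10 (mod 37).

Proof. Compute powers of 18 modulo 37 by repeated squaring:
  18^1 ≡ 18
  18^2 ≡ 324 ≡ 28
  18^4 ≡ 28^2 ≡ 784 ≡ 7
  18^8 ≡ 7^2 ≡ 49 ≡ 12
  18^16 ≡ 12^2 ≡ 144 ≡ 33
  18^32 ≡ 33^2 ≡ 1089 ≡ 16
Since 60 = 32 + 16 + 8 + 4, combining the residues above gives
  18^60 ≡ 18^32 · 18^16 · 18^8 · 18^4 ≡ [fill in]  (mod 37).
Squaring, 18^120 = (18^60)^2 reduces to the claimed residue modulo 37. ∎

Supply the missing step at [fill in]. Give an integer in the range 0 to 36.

Multiply the listed residues: 16 · 33 · 12 · 7 = 528 → 6336 → 44352.
Reducing modulo 37: 44352 = 1198·37 + 26, so 18^60 ≡ 26.

26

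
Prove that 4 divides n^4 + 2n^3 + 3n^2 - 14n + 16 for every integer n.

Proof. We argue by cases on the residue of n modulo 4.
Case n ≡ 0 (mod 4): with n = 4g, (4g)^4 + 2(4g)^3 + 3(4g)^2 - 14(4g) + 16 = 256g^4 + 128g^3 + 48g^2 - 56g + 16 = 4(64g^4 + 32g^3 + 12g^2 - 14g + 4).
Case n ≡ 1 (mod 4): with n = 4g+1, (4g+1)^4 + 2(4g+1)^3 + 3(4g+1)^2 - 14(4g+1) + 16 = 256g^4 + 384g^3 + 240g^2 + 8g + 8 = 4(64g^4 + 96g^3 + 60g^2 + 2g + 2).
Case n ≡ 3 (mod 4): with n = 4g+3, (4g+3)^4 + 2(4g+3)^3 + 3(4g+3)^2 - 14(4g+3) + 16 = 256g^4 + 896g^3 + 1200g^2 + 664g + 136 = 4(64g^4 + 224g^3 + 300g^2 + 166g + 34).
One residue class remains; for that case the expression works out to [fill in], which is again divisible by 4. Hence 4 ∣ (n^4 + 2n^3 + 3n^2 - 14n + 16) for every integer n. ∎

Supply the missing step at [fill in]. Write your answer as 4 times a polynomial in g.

Only n ≡ 2 (mod 4) is unaccounted for. Put n = 4g+2:
(4g+2)^4 + 2(4g+2)^3 + 3(4g+2)^2 - 14(4g+2) + 16 expands to 256g^4 + 640g^3 + 624g^2 + 216g + 32,
and factoring out 4 leaves 4(64g^4 + 160g^3 + 156g^2 + 54g + 8).

4(64g^4 + 160g^3 + 156g^2 + 54g + 8)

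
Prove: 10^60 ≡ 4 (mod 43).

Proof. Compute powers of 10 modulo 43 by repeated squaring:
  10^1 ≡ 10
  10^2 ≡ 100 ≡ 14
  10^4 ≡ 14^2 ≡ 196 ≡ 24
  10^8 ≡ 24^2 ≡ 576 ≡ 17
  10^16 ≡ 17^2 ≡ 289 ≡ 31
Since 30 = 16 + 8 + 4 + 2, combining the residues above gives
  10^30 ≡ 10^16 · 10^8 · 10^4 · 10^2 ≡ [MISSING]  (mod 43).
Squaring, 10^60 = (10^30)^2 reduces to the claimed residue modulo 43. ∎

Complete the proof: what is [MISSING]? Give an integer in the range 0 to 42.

Multiply the listed residues: 31 · 17 · 24 · 14 = 527 → 12648 → 177072.
Reducing modulo 43: 177072 = 4117·43 + 41, so 10^30 ≡ 41.

41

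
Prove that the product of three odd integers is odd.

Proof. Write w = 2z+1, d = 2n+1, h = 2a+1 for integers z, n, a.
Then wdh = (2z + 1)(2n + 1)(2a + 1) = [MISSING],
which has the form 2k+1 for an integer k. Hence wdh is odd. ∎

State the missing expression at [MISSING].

(2z + 1)(2n + 1)(2a + 1) = 8anz + 4an + 4az + 2a + 4nz + 2n + 2z + 1
= 2(4anz + 2an + 2az + a + 2nz + n + z) + 1.
Since 4anz + 2an + 2az + a + 2nz + n + z is an integer, the product is of the form 2k+1 for an integer k.

2(4anz + 2an + 2az + a + 2nz + n + z) + 1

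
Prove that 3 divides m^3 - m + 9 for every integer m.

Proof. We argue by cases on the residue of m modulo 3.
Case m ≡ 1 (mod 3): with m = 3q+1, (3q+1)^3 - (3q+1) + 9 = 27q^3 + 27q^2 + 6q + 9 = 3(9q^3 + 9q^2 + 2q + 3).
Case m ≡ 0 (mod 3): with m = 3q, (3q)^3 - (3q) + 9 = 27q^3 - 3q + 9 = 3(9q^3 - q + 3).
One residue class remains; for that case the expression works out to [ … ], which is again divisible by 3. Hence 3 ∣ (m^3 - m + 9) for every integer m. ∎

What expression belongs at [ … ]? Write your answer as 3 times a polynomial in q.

Only m ≡ 2 (mod 3) is unaccounted for. Put m = 3q+2:
(3q+2)^3 - (3q+2) + 9 expands to 27q^3 + 54q^2 + 33q + 15,
and factoring out 3 leaves 3(9q^3 + 18q^2 + 11q + 5).

3(9q^3 + 18q^2 + 11q + 5)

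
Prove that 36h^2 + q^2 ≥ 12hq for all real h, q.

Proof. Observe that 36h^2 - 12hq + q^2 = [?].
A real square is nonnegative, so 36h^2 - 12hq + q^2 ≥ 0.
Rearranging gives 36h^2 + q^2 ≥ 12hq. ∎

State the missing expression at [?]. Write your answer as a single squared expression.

(6h - q)^2

36h^2 - 12hq + q^2 is a perfect-square trinomial: the outer terms are (6h)^2 and (q)^2, and the cross term is -2·6h·q.
So 36h^2 - 12hq + q^2 = (6h - q)^2 ≥ 0.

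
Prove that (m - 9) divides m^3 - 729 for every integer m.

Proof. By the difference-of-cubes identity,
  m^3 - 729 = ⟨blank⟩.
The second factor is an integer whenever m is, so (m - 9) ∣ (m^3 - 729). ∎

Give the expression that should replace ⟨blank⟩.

(m - 9)(m^2 + 9m + 81)

Polynomial division of m^3 - 729 by m - 9 leaves remainder 0 and quotient m^2 + 9m + 81.
Hence m^3 - 729 = (m - 9)(m^2 + 9m + 81).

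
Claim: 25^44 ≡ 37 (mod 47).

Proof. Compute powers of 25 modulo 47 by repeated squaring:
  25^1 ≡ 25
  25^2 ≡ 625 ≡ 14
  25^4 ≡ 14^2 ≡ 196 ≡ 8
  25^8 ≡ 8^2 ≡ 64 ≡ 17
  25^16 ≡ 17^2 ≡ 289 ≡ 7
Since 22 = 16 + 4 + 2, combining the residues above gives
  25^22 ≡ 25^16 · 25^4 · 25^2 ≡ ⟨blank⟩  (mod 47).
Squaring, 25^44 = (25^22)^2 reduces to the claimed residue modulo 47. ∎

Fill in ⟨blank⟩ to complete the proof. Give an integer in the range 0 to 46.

25^16 · 25^4 · 25^2 ≡ 7 · 8 · 14 = 784.
784 mod 47 = 32, so 25^22 ≡ 32 (mod 47).

32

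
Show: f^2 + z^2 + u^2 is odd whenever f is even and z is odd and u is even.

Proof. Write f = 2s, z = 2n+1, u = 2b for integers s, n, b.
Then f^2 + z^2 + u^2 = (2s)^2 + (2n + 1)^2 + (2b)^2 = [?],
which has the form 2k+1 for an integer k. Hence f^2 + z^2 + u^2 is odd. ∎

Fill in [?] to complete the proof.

(2s)^2 + (2n + 1)^2 + (2b)^2 = 4b^2 + 4n^2 + 4n + 4s^2 + 1
= 2(2b^2 + 2n^2 + 2n + 2s^2) + 1.
Since 2b^2 + 2n^2 + 2n + 2s^2 is an integer, the sum of squares is of the form 2k+1 for an integer k.

2(2b^2 + 2n^2 + 2n + 2s^2) + 1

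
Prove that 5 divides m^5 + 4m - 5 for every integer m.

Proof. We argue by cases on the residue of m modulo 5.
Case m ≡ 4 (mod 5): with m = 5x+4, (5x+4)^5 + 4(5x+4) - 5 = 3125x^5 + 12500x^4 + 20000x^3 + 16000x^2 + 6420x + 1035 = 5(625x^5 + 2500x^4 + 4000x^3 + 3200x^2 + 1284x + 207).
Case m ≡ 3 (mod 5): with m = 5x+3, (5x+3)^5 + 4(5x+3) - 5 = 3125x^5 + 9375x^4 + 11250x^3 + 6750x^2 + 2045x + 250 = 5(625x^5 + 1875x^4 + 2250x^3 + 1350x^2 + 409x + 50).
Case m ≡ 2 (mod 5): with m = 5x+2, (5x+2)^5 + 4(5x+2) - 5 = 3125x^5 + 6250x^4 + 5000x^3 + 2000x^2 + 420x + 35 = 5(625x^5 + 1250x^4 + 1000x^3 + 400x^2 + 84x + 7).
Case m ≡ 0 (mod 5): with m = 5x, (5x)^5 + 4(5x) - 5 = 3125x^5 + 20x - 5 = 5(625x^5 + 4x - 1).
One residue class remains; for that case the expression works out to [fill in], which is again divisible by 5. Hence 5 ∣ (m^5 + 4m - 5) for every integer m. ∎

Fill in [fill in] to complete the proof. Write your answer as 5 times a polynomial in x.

5(625x^5 + 625x^4 + 250x^3 + 50x^2 + 9x)

Only m ≡ 1 (mod 5) is unaccounted for. Put m = 5x+1:
(5x+1)^5 + 4(5x+1) - 5 expands to 3125x^5 + 3125x^4 + 1250x^3 + 250x^2 + 45x,
and factoring out 5 leaves 5(625x^5 + 625x^4 + 250x^3 + 50x^2 + 9x).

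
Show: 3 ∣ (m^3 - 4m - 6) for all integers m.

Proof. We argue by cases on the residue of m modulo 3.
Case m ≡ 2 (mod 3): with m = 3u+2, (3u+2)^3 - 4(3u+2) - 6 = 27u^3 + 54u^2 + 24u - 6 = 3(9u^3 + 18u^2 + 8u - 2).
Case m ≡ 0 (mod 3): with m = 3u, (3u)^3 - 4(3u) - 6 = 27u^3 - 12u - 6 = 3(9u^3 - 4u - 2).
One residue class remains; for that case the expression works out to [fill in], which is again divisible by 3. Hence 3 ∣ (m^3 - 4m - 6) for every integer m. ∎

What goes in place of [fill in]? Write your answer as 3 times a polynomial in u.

The residues treated are {2, 0}, so the missing case is m ≡ 1 (mod 3); write m = 3u+1.
Then (3u+1)^3 - 4(3u+1) - 6 = 27u^3 + 27u^2 - 3u - 9 = 3(9u^3 + 9u^2 - u - 3).

3(9u^3 + 9u^2 - u - 3)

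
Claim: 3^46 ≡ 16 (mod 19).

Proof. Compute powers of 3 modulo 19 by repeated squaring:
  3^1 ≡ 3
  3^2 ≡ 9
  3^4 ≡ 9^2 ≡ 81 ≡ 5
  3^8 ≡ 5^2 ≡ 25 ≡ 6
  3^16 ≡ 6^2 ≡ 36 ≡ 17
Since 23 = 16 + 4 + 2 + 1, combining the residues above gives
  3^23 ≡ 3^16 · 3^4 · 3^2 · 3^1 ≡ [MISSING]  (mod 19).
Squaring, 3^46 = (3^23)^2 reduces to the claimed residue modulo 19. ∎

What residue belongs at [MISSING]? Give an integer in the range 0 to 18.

15

3^16 · 3^4 · 3^2 · 3^1 ≡ 17 · 5 · 9 · 3 = 2295.
2295 mod 19 = 15, so 3^23 ≡ 15 (mod 19).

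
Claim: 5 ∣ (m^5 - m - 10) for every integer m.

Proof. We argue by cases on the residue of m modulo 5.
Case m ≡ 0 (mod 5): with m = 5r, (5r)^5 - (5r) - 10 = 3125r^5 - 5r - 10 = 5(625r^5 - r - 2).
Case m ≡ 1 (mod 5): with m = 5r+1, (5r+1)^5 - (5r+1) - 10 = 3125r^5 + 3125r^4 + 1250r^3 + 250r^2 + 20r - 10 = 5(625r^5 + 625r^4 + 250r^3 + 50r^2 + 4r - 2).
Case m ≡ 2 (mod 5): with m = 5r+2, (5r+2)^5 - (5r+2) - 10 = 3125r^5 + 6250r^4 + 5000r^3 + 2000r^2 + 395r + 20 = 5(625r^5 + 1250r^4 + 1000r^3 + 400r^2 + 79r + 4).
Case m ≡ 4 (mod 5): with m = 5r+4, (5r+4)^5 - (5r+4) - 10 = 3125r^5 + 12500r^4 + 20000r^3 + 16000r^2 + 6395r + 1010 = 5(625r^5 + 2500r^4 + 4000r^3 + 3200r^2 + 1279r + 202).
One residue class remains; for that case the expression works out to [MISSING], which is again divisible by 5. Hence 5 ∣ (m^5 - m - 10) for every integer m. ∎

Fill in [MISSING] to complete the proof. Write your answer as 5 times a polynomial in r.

5(625r^5 + 1875r^4 + 2250r^3 + 1350r^2 + 404r + 46)

Only m ≡ 3 (mod 5) is unaccounted for. Put m = 5r+3:
(5r+3)^5 - (5r+3) - 10 expands to 3125r^5 + 9375r^4 + 11250r^3 + 6750r^2 + 2020r + 230,
and factoring out 5 leaves 5(625r^5 + 1875r^4 + 2250r^3 + 1350r^2 + 404r + 46).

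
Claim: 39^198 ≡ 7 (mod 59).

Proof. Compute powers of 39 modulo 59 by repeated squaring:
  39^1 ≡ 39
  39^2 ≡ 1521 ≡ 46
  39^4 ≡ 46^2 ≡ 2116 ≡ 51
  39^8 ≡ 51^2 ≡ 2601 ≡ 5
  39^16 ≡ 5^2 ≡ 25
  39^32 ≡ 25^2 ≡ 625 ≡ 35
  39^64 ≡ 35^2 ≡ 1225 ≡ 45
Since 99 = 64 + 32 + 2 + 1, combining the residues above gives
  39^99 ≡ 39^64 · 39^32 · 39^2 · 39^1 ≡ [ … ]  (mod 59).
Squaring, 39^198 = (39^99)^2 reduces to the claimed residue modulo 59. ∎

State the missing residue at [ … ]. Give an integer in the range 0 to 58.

Multiply the listed residues: 45 · 35 · 46 · 39 = 1575 → 72450 → 2825550.
Reducing modulo 59: 2825550 = 47890·59 + 40, so 39^99 ≡ 40.

40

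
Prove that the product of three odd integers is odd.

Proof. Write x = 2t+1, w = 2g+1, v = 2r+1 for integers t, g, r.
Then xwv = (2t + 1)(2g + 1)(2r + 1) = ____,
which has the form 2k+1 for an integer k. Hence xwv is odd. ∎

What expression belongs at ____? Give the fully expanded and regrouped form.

Expanding: (2t + 1)(2g + 1)(2r + 1) = 8grt + 4gr + 4gt + 2g + 4rt + 2r + 2t + 1.
Every term except the constant is even, so this is 2(4grt + 2gr + 2gt + g + 2rt + r + t) + 1,
and 4grt + 2gr + 2gt + g + 2rt + r + t ∈ ℤ gives the required form.

2(4grt + 2gr + 2gt + g + 2rt + r + t) + 1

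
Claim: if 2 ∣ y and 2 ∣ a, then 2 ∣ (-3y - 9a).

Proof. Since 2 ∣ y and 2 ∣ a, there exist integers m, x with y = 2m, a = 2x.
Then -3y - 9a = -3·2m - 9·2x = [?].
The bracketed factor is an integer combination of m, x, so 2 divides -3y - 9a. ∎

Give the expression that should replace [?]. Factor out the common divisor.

2(-3m - 9x)

Each term has a factor of 2: -3·2m - 9·2x = 2·(-3m - 9x).
Since -3m - 9x is an integer, 2 ∣ (-3y - 9a).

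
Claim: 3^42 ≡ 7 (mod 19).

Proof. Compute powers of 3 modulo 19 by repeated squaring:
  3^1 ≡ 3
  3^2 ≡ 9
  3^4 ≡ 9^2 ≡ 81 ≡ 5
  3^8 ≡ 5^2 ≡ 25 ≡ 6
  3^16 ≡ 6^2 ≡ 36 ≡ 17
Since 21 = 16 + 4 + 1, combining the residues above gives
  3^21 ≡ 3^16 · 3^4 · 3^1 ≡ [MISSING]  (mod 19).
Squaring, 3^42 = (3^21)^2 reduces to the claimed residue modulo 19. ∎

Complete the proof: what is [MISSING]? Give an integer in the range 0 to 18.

Multiply the listed residues: 17 · 5 · 3 = 85 → 255.
Reducing modulo 19: 255 = 13·19 + 8, so 3^21 ≡ 8.

8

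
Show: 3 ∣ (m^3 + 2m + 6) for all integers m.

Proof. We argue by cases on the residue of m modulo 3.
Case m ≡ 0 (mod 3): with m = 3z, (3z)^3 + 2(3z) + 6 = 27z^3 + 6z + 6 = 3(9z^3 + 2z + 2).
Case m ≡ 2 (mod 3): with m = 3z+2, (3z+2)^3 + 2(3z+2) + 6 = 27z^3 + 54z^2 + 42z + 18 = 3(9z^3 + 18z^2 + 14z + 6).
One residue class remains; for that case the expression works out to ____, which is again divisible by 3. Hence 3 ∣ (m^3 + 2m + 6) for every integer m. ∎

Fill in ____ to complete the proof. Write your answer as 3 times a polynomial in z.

3(9z^3 + 9z^2 + 5z + 3)

Only m ≡ 1 (mod 3) is unaccounted for. Put m = 3z+1:
(3z+1)^3 + 2(3z+1) + 6 expands to 27z^3 + 27z^2 + 15z + 9,
and factoring out 3 leaves 3(9z^3 + 9z^2 + 5z + 3).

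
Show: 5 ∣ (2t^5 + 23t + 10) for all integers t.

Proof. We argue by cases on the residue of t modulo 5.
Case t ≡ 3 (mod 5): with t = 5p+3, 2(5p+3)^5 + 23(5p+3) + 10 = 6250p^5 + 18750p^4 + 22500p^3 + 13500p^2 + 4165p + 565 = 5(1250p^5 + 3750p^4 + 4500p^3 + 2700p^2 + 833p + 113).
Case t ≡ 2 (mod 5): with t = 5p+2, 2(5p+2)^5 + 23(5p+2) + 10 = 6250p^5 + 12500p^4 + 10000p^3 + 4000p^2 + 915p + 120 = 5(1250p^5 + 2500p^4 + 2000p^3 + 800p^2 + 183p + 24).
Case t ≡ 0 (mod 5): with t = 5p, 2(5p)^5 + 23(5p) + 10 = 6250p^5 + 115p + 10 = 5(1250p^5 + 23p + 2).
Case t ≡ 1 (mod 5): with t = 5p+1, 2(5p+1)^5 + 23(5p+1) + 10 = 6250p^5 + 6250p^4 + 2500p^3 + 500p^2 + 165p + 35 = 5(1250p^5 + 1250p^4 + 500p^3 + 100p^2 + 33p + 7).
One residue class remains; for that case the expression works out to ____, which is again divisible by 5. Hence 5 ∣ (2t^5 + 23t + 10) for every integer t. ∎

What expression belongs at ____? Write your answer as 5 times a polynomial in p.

5(1250p^5 + 5000p^4 + 8000p^3 + 6400p^2 + 2583p + 430)

Only t ≡ 4 (mod 5) is unaccounted for. Put t = 5p+4:
2(5p+4)^5 + 23(5p+4) + 10 expands to 6250p^5 + 25000p^4 + 40000p^3 + 32000p^2 + 12915p + 2150,
and factoring out 5 leaves 5(1250p^5 + 5000p^4 + 8000p^3 + 6400p^2 + 2583p + 430).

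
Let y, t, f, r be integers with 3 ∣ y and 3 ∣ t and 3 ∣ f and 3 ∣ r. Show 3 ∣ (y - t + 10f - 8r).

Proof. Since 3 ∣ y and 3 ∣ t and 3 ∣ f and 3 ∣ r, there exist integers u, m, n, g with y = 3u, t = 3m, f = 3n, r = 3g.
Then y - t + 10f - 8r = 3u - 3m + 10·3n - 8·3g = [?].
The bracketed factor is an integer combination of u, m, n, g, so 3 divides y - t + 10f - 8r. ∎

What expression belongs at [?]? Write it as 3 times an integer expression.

3(-8g - m + 10n + u)

Each term has a factor of 3: 3u - 3m + 10·3n - 8·3g = 3·(-8g - m + 10n + u).
Since -8g - m + 10n + u is an integer, 3 ∣ (y - t + 10f - 8r).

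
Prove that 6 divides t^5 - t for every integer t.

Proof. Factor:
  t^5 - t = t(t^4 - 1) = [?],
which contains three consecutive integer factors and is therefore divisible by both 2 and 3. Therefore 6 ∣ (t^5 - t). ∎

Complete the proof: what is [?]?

t^4 - 1 = (t^2 - 1)(t^2 + 1), and t^2 - 1 = (t-1)(t+1).
So t(t^4 - 1) = (t - 1)t(t + 1)(t^2 + 1).

(t - 1)t(t + 1)(t^2 + 1)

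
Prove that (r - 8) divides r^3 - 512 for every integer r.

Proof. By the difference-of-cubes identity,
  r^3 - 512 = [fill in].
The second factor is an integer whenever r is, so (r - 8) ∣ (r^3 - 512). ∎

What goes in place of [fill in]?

Polynomial division of r^3 - 512 by r - 8 leaves remainder 0 and quotient r^2 + 8r + 64.
Hence r^3 - 512 = (r - 8)(r^2 + 8r + 64).

(r - 8)(r^2 + 8r + 64)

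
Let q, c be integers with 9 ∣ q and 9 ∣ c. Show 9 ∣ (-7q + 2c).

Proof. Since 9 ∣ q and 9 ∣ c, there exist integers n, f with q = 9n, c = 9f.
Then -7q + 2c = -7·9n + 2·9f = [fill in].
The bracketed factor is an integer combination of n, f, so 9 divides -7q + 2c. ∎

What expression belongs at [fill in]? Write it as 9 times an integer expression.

Pull the common 9 out of every term: -7·9n + 2·9f = 9(2f - 7n).
2f - 7n is an integer, which exhibits the divisibility.

9(2f - 7n)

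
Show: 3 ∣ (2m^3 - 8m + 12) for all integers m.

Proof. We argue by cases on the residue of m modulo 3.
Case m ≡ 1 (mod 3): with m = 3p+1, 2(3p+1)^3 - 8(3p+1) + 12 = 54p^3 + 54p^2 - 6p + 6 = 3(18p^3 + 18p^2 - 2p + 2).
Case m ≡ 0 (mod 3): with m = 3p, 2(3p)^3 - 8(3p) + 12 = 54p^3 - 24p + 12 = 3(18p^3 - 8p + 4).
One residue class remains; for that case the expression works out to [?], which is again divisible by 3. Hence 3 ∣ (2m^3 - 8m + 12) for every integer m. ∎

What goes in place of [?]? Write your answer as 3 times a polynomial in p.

The residues treated are {1, 0}, so the missing case is m ≡ 2 (mod 3); write m = 3p+2.
Then 2(3p+2)^3 - 8(3p+2) + 12 = 54p^3 + 108p^2 + 48p + 12 = 3(18p^3 + 36p^2 + 16p + 4).

3(18p^3 + 36p^2 + 16p + 4)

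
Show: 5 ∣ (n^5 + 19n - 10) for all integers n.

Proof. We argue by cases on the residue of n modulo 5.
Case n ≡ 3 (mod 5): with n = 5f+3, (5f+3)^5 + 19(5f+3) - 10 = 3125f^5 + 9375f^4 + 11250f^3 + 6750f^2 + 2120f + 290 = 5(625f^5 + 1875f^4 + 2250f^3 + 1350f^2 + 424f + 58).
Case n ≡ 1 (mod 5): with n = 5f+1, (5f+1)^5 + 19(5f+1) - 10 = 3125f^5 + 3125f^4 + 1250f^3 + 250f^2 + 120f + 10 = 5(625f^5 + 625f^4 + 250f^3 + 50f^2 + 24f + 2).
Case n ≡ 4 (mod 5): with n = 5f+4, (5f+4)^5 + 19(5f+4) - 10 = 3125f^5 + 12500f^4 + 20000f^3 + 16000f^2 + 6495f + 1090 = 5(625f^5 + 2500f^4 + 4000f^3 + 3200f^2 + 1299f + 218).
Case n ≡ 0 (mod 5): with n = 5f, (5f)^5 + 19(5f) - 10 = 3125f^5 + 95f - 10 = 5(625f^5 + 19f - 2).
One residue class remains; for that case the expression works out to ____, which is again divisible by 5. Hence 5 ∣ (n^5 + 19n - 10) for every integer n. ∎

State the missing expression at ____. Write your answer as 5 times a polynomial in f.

5(625f^5 + 1250f^4 + 1000f^3 + 400f^2 + 99f + 12)

The residues treated are {3, 1, 4, 0}, so the missing case is n ≡ 2 (mod 5); write n = 5f+2.
Then (5f+2)^5 + 19(5f+2) - 10 = 3125f^5 + 6250f^4 + 5000f^3 + 2000f^2 + 495f + 60 = 5(625f^5 + 1250f^4 + 1000f^3 + 400f^2 + 99f + 12).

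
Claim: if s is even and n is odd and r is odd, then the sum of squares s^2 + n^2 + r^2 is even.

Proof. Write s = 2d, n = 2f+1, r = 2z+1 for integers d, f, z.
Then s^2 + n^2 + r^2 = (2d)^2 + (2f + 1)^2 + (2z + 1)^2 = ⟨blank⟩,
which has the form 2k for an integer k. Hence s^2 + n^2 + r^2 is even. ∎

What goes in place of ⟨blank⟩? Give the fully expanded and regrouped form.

2(2d^2 + 2f^2 + 2f + 2z^2 + 2z + 1)

Expanding: (2d)^2 + (2f + 1)^2 + (2z + 1)^2 = 4d^2 + 4f^2 + 4f + 4z^2 + 4z + 2.
Every term is even; pulling out the factor of 2 gives 2(2d^2 + 2f^2 + 2f + 2z^2 + 2z + 1).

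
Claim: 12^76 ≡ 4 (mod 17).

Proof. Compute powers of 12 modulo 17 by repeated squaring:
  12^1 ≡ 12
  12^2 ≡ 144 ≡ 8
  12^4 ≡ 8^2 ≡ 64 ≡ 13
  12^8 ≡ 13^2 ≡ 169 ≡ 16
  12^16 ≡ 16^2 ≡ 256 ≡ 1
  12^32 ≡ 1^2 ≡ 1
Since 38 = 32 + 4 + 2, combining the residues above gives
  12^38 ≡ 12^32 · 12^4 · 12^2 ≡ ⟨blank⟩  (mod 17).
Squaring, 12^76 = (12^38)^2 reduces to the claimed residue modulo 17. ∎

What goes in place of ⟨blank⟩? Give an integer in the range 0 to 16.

12^32 · 12^4 · 12^2 ≡ 1 · 13 · 8 = 104.
104 mod 17 = 2, so 12^38 ≡ 2 (mod 17).

2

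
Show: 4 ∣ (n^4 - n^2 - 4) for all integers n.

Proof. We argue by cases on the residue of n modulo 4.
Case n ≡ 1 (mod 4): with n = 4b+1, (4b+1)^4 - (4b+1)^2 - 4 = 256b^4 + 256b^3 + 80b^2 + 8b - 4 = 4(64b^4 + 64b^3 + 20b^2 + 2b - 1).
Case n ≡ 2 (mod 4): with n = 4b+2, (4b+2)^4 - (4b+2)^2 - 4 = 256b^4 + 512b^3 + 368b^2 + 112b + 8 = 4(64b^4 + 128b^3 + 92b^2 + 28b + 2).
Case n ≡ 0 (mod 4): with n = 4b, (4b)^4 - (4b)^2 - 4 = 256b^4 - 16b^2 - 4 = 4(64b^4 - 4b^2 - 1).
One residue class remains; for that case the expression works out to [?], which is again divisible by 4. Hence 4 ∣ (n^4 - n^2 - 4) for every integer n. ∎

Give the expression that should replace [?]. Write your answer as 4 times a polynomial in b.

4(64b^4 + 192b^3 + 212b^2 + 102b + 17)

Only n ≡ 3 (mod 4) is unaccounted for. Put n = 4b+3:
(4b+3)^4 - (4b+3)^2 - 4 expands to 256b^4 + 768b^3 + 848b^2 + 408b + 68,
and factoring out 4 leaves 4(64b^4 + 192b^3 + 212b^2 + 102b + 17).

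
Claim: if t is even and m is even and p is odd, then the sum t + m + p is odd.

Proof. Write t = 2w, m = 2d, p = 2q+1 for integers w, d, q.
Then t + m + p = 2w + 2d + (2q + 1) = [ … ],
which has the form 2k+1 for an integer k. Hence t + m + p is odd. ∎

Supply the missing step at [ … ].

2(d + q + w) + 1

Expanding: 2w + 2d + (2q + 1) = 2d + 2q + 2w + 1.
Every term except the constant is even, so this is 2(d + q + w) + 1,
and d + q + w ∈ ℤ gives the required form.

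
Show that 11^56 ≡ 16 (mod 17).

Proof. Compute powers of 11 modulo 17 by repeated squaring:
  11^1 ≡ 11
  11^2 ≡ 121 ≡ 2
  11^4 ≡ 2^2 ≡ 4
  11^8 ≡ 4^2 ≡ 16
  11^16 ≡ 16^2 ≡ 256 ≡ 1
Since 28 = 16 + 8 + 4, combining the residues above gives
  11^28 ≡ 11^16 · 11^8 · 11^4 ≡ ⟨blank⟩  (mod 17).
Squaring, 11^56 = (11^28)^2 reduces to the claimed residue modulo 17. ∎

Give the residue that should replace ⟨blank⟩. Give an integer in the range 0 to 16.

13

11^16 · 11^8 · 11^4 ≡ 1 · 16 · 4 = 64.
64 mod 17 = 13, so 11^28 ≡ 13 (mod 17).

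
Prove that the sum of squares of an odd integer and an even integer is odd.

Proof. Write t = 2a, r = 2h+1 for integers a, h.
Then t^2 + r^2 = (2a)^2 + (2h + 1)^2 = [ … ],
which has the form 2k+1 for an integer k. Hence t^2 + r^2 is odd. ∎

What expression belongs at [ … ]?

2(2a^2 + 2h^2 + 2h) + 1

Expanding: (2a)^2 + (2h + 1)^2 = 4a^2 + 4h^2 + 4h + 1.
Every term except the constant is even, so this is 2(2a^2 + 2h^2 + 2h) + 1,
and 2a^2 + 2h^2 + 2h ∈ ℤ gives the required form.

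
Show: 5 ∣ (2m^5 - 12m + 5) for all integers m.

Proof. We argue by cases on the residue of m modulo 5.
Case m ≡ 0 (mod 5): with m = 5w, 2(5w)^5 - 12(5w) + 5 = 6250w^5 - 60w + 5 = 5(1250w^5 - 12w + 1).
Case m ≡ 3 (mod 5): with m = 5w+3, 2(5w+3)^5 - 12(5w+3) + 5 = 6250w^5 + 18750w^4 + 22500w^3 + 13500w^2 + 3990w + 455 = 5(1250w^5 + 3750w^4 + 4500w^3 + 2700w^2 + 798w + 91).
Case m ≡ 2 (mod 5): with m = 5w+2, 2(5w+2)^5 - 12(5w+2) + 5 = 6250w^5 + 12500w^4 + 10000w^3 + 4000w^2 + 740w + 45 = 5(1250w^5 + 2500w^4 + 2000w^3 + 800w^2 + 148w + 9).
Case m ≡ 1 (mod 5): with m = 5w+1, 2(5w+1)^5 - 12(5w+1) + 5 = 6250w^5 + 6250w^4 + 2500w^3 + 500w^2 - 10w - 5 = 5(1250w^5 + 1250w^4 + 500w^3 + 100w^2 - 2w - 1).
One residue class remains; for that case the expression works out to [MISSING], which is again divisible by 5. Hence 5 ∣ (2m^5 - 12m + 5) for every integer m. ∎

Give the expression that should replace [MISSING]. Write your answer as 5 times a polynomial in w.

5(1250w^5 + 5000w^4 + 8000w^3 + 6400w^2 + 2548w + 401)

The residues treated are {0, 3, 2, 1}, so the missing case is m ≡ 4 (mod 5); write m = 5w+4.
Then 2(5w+4)^5 - 12(5w+4) + 5 = 6250w^5 + 25000w^4 + 40000w^3 + 32000w^2 + 12740w + 2005 = 5(1250w^5 + 5000w^4 + 8000w^3 + 6400w^2 + 2548w + 401).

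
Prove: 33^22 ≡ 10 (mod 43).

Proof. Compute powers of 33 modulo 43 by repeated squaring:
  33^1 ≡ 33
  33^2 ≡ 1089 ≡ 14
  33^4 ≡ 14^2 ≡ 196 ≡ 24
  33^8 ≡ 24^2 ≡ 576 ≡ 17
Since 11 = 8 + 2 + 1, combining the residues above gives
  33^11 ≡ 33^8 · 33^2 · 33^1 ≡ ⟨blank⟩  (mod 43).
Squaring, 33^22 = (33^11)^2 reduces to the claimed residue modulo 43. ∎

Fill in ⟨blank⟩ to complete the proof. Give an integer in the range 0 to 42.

33^8 · 33^2 · 33^1 ≡ 17 · 14 · 33 = 7854.
7854 mod 43 = 28, so 33^11 ≡ 28 (mod 43).

28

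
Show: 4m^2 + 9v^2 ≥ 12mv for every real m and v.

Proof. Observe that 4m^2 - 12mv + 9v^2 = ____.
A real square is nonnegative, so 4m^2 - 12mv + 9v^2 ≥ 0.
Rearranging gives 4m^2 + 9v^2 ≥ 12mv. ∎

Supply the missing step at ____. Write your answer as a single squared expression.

The leading and trailing coefficients are 2^2 and 3^2, and 12 = 2·2·3, so the trinomial is (2m - 3v)^2.
Hence 4m^2 - 12mv + 9v^2 ≥ 0.

(2m - 3v)^2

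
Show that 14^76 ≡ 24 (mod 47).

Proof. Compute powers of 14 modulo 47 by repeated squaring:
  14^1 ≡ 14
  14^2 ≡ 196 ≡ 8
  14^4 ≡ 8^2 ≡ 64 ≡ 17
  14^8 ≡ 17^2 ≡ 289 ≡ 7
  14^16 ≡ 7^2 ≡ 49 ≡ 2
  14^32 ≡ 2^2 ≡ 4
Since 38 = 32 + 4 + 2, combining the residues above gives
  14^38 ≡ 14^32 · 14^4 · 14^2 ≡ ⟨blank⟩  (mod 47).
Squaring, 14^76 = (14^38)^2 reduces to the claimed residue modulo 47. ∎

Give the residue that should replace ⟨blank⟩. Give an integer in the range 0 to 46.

27

14^32 · 14^4 · 14^2 ≡ 4 · 17 · 8 = 544.
544 mod 47 = 27, so 14^38 ≡ 27 (mod 47).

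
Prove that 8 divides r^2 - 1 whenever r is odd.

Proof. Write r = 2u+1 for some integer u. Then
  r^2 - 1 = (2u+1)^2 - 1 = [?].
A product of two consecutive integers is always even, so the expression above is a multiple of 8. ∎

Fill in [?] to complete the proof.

4u(u + 1)

(2u+1)^2 - 1 = 4u^2 + 4u + 1 - 1 = 4u^2 + 4u = 4u(u+1).
Since u and u+1 are consecutive, u(u+1) is even, and 4·(even) is a multiple of 8.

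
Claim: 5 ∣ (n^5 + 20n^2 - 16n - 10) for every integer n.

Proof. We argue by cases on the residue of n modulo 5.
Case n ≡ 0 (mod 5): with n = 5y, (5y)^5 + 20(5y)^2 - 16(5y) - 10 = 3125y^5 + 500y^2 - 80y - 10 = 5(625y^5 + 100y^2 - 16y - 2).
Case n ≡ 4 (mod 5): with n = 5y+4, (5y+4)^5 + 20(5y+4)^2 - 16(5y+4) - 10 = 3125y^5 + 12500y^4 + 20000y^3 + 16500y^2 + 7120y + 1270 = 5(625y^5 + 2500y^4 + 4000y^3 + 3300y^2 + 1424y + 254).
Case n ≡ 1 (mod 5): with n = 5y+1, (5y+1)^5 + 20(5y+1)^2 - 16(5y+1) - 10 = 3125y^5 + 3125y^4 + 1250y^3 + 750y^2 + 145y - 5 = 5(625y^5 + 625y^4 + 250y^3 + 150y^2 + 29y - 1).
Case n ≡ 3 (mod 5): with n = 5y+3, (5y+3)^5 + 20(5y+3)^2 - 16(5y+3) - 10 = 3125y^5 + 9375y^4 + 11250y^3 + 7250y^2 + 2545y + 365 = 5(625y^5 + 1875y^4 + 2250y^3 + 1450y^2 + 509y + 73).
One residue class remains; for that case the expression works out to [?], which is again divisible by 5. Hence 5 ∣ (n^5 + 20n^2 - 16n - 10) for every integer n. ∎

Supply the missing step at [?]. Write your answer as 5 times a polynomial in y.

5(625y^5 + 1250y^4 + 1000y^3 + 500y^2 + 144y + 14)

The residues treated are {0, 4, 1, 3}, so the missing case is n ≡ 2 (mod 5); write n = 5y+2.
Then (5y+2)^5 + 20(5y+2)^2 - 16(5y+2) - 10 = 3125y^5 + 6250y^4 + 5000y^3 + 2500y^2 + 720y + 70 = 5(625y^5 + 1250y^4 + 1000y^3 + 500y^2 + 144y + 14).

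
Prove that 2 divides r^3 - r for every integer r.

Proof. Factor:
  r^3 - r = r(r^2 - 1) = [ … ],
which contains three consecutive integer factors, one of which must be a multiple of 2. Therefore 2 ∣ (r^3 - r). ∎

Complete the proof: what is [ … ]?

(r - 1)r(r + 1)

r(r^2 - 1) = r(r - 1)(r + 1) = (r - 1)r(r + 1).
These three factors are consecutive integers, so their product is divisible by 2.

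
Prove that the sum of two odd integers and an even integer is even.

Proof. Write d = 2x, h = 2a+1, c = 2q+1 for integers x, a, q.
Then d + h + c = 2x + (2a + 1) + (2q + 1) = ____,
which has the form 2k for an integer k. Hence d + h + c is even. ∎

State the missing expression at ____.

2(a + q + x + 1)

2x + (2a + 1) + (2q + 1) = 2a + 2q + 2x + 2
= 2(a + q + x + 1).
Since a + q + x + 1 is an integer, the sum is of the form 2k for an integer k.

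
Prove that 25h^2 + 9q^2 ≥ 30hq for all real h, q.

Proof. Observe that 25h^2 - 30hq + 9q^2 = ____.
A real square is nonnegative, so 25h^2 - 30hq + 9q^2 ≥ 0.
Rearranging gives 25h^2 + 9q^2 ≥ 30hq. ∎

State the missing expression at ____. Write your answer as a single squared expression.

(5h - 3q)^2

The leading and trailing coefficients are 5^2 and 3^2, and 30 = 2·5·3, so the trinomial is (5h - 3q)^2.
Hence 25h^2 - 30hq + 9q^2 ≥ 0.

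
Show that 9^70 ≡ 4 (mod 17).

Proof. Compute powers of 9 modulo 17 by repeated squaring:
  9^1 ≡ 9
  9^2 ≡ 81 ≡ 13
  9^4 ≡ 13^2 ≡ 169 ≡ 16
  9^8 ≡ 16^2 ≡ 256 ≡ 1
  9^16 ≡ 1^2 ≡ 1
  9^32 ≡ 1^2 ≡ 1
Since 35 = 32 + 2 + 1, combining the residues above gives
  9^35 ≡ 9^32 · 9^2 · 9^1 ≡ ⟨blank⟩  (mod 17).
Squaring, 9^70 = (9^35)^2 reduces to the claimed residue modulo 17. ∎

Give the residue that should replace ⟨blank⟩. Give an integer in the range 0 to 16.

Multiply the listed residues: 1 · 13 · 9 = 13 → 117.
Reducing modulo 17: 117 = 6·17 + 15, so 9^35 ≡ 15.

15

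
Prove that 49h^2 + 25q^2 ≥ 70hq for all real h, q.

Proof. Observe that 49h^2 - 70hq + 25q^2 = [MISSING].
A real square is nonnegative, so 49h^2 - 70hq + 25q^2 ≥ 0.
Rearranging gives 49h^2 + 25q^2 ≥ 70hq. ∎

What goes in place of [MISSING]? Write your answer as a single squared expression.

49h^2 - 70hq + 25q^2 is a perfect-square trinomial: the outer terms are (7h)^2 and (5q)^2, and the cross term is -2·7h·5q.
So 49h^2 - 70hq + 25q^2 = (7h - 5q)^2 ≥ 0.

(7h - 5q)^2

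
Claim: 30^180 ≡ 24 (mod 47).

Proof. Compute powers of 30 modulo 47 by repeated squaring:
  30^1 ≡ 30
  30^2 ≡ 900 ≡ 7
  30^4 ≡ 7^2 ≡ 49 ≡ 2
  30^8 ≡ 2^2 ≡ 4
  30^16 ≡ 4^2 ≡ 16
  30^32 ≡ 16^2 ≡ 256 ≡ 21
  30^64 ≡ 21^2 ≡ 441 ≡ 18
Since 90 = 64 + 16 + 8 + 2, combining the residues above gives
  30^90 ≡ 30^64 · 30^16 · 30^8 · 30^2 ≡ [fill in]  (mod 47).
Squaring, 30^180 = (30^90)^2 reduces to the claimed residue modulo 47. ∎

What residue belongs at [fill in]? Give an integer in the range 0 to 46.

27

30^64 · 30^16 · 30^8 · 30^2 ≡ 18 · 16 · 4 · 7 = 8064.
8064 mod 47 = 27, so 30^90 ≡ 27 (mod 47).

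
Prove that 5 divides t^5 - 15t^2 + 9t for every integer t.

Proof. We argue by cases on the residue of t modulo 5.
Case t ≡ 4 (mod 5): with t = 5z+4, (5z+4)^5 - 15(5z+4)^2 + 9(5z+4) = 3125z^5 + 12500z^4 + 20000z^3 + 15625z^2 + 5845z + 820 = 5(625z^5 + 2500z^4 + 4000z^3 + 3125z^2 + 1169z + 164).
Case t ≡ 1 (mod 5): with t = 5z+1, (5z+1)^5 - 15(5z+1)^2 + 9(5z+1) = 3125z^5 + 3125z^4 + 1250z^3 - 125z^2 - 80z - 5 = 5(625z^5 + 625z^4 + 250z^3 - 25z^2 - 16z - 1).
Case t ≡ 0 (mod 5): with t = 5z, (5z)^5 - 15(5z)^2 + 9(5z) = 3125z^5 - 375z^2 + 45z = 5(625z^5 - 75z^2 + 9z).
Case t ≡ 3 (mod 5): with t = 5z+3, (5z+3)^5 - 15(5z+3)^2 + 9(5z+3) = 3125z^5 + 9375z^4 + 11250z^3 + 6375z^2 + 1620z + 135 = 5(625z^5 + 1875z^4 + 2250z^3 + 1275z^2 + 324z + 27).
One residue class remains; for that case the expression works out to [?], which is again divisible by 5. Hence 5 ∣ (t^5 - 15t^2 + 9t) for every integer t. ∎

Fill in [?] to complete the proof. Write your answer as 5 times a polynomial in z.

Only t ≡ 2 (mod 5) is unaccounted for. Put t = 5z+2:
(5z+2)^5 - 15(5z+2)^2 + 9(5z+2) expands to 3125z^5 + 6250z^4 + 5000z^3 + 1625z^2 + 145z - 10,
and factoring out 5 leaves 5(625z^5 + 1250z^4 + 1000z^3 + 325z^2 + 29z - 2).

5(625z^5 + 1250z^4 + 1000z^3 + 325z^2 + 29z - 2)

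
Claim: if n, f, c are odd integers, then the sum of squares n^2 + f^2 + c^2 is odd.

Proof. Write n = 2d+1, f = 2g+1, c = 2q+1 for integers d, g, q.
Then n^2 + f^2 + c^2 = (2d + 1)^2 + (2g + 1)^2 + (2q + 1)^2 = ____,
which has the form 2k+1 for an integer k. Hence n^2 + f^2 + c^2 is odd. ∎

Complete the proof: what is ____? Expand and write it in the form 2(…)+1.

2(2d^2 + 2d + 2g^2 + 2g + 2q^2 + 2q + 1) + 1

Expanding: (2d + 1)^2 + (2g + 1)^2 + (2q + 1)^2 = 4d^2 + 4d + 4g^2 + 4g + 4q^2 + 4q + 3.
Every term except the constant is even, so this is 2(2d^2 + 2d + 2g^2 + 2g + 2q^2 + 2q + 1) + 1,
and 2d^2 + 2d + 2g^2 + 2g + 2q^2 + 2q + 1 ∈ ℤ gives the required form.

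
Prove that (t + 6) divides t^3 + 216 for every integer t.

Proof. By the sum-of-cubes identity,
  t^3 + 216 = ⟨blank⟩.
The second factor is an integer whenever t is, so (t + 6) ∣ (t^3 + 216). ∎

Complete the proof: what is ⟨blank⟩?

Polynomial division of t^3 + 216 by t + 6 leaves remainder 0 and quotient t^2 - 6t + 36.
Hence t^3 + 216 = (t + 6)(t^2 - 6t + 36).

(t + 6)(t^2 - 6t + 36)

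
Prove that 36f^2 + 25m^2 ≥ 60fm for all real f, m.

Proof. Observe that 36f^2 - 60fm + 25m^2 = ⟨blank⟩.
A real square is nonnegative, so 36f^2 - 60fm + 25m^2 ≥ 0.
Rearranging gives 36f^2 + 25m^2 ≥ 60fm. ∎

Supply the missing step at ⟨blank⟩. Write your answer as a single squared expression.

(6f - 5m)^2

36f^2 - 60fm + 25m^2 is a perfect-square trinomial: the outer terms are (6f)^2 and (5m)^2, and the cross term is -2·6f·5m.
So 36f^2 - 60fm + 25m^2 = (6f - 5m)^2 ≥ 0.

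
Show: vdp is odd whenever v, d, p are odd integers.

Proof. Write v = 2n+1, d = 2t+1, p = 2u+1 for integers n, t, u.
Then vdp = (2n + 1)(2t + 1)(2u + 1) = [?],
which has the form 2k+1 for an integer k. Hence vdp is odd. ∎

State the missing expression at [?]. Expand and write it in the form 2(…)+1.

2(4ntu + 2nt + 2nu + n + 2tu + t + u) + 1

Expanding: (2n + 1)(2t + 1)(2u + 1) = 8ntu + 4nt + 4nu + 2n + 4tu + 2t + 2u + 1.
Every term except the constant is even, so this is 2(4ntu + 2nt + 2nu + n + 2tu + t + u) + 1,
and 4ntu + 2nt + 2nu + n + 2tu + t + u ∈ ℤ gives the required form.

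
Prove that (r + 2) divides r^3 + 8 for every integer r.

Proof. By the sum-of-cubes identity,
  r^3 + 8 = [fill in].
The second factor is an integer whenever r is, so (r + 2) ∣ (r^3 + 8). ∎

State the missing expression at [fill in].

(r + 2)(r^2 - 2r + 4)

a^3 + b^3 = (a + b)(a^2 - ab + b^2). With a = r, b = 2:
r^3 + 8 = (r + 2)(r^2 - 2r + 4).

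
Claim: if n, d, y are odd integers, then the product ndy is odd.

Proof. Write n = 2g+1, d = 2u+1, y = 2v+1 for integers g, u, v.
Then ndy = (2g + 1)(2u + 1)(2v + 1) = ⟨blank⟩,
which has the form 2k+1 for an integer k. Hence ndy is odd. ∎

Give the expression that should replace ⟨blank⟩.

Expanding: (2g + 1)(2u + 1)(2v + 1) = 8guv + 4gu + 4gv + 2g + 4uv + 2u + 2v + 1.
Every term except the constant is even, so this is 2(4guv + 2gu + 2gv + g + 2uv + u + v) + 1,
and 4guv + 2gu + 2gv + g + 2uv + u + v ∈ ℤ gives the required form.

2(4guv + 2gu + 2gv + g + 2uv + u + v) + 1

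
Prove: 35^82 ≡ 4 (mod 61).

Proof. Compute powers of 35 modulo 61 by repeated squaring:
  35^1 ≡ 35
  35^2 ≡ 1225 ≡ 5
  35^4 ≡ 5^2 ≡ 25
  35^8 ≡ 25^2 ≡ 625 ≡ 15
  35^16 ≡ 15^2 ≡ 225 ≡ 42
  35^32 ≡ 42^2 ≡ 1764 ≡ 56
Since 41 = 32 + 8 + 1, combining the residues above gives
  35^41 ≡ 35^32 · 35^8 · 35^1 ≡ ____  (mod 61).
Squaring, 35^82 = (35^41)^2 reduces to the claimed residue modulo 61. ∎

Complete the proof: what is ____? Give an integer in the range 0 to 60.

35^32 · 35^8 · 35^1 ≡ 56 · 15 · 35 = 29400.
29400 mod 61 = 59, so 35^41 ≡ 59 (mod 61).

59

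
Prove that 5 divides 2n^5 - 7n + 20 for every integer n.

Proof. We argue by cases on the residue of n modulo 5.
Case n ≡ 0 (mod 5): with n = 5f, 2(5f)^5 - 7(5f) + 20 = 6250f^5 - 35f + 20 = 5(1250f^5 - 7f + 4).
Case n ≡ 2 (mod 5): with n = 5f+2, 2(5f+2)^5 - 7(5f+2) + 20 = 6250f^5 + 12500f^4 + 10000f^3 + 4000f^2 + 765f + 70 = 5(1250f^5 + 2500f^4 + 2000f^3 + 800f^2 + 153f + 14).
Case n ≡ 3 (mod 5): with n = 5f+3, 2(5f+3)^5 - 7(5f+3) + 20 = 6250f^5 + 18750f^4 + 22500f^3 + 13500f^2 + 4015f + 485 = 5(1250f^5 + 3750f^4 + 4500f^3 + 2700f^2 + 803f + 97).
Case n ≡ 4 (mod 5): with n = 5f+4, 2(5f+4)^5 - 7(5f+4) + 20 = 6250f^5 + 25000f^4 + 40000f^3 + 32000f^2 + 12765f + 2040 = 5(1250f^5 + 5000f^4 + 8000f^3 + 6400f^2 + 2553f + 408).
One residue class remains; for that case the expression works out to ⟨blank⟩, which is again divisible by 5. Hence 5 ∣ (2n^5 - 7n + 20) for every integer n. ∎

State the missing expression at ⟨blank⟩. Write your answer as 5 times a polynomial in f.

The residues treated are {0, 2, 3, 4}, so the missing case is n ≡ 1 (mod 5); write n = 5f+1.
Then 2(5f+1)^5 - 7(5f+1) + 20 = 6250f^5 + 6250f^4 + 2500f^3 + 500f^2 + 15f + 15 = 5(1250f^5 + 1250f^4 + 500f^3 + 100f^2 + 3f + 3).

5(1250f^5 + 1250f^4 + 500f^3 + 100f^2 + 3f + 3)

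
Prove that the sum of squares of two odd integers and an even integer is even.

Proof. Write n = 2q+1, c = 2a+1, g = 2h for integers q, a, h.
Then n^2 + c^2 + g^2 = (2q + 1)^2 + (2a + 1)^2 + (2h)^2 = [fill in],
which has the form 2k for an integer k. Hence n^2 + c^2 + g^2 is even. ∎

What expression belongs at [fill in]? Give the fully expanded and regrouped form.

2(2a^2 + 2a + 2h^2 + 2q^2 + 2q + 1)

Expanding: (2q + 1)^2 + (2a + 1)^2 + (2h)^2 = 4a^2 + 4a + 4h^2 + 4q^2 + 4q + 2.
Every term is even; pulling out the factor of 2 gives 2(2a^2 + 2a + 2h^2 + 2q^2 + 2q + 1).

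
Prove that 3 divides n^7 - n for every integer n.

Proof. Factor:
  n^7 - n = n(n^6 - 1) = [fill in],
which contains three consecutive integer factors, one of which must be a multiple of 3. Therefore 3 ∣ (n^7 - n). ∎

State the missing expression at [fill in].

n^6 - 1 = (n^2 - 1)(n^4 + n^2 + 1), and n^2 - 1 = (n-1)(n+1).
So n(n^6 - 1) = (n - 1)n(n + 1)(n^4 + n^2 + 1).

(n - 1)n(n + 1)(n^4 + n^2 + 1)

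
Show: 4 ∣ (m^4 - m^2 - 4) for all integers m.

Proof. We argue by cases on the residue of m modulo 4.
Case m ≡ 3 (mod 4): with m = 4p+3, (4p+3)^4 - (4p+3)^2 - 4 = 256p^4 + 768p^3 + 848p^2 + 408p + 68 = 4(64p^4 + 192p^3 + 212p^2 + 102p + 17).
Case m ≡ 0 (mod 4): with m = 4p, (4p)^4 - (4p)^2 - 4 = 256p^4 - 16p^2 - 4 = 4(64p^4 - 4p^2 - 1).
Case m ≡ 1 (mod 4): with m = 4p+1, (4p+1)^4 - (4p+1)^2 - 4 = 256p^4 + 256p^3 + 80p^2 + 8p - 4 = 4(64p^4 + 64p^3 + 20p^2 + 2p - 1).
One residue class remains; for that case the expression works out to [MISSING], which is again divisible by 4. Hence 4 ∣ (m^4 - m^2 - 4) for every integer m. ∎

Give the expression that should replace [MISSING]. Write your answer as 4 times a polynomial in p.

4(64p^4 + 128p^3 + 92p^2 + 28p + 2)

The residues treated are {3, 0, 1}, so the missing case is m ≡ 2 (mod 4); write m = 4p+2.
Then (4p+2)^4 - (4p+2)^2 - 4 = 256p^4 + 512p^3 + 368p^2 + 112p + 8 = 4(64p^4 + 128p^3 + 92p^2 + 28p + 2).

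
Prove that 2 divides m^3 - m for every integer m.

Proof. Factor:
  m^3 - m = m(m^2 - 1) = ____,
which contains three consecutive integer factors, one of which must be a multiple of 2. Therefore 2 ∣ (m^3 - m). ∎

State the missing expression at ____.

(m - 1)m(m + 1)

m(m^2 - 1) = m(m - 1)(m + 1) = (m - 1)m(m + 1).
These three factors are consecutive integers, so their product is divisible by 2.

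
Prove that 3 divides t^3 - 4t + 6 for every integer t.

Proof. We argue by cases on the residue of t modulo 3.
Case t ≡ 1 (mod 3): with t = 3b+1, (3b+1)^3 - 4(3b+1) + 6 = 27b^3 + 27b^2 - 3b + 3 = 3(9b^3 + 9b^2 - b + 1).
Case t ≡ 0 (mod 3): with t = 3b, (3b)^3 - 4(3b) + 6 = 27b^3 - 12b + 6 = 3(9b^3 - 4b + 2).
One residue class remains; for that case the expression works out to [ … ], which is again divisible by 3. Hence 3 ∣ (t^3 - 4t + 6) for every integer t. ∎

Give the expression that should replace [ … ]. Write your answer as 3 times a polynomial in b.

The residues treated are {1, 0}, so the missing case is t ≡ 2 (mod 3); write t = 3b+2.
Then (3b+2)^3 - 4(3b+2) + 6 = 27b^3 + 54b^2 + 24b + 6 = 3(9b^3 + 18b^2 + 8b + 2).

3(9b^3 + 18b^2 + 8b + 2)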